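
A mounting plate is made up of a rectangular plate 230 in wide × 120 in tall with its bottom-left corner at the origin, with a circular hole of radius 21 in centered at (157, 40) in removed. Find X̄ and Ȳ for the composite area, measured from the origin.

X̄ = 112.78 in, Ȳ = 61.06 in

plate: A = 230 × 120 = 27600.00, centroid at (115.00, 60.00).
hole: A = −π·21² = -1385.44, centroid at (157.00, 40.00).
ΣA = 26214.56 in², ΣAX̄ = 2956485.55 in³, ΣAȲ = 1600582.31 in³.
X̄ = 2956485.55/26214.56 = 112.78 in; Ȳ = 1600582.31/26214.56 = 61.06 in.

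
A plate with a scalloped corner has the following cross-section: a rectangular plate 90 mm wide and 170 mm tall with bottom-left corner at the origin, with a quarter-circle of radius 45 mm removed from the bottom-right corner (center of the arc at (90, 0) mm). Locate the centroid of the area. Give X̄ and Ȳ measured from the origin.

plate: A = 90 × 170 = 15300.00, centroid at (45.00, 85.00).
removed quarter-circle: A = −¼π·45² = -1590.43, centroid at (70.90, 19.10).
ΣA = 13709.57 mm², ΣAX̄ = 575736.18 mm³, ΣAȲ = 1270125.00 mm³.
X̄ = 575736.18/13709.57 = 42.00 mm; Ȳ = 1270125.00/13709.57 = 92.65 mm.

X̄ = 42.00 mm, Ȳ = 92.65 mm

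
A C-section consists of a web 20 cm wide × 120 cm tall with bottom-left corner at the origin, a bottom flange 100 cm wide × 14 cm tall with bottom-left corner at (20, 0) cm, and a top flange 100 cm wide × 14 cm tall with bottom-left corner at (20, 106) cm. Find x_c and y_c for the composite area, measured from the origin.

Part | A | x̄ᵢ | ȳᵢ | A·x̄ᵢ | A·ȳᵢ
web | 2400.00 | 10.00 | 60.00 | 24000.00 | 144000.00
bottom flange | 1400.00 | 70.00 | 7.00 | 98000.00 | 9800.00
top flange | 1400.00 | 70.00 | 113.00 | 98000.00 | 158200.00
Σ | 5200.00 |  |  | 220000.00 | 312000.00
x_c = 220000.00 / 5200.00 = 42.31 cm
y_c = 312000.00 / 5200.00 = 60.00 cm

x_c = 42.31 cm, y_c = 60.00 cm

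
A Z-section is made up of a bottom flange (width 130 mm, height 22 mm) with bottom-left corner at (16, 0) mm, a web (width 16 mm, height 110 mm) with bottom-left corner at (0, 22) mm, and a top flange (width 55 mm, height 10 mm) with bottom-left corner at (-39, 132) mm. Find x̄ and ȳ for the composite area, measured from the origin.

bottom flange: A = 130 × 22 = 2860.00, centroid at (81.00, 11.00).
web: A = 16 × 110 = 1760.00, centroid at (8.00, 77.00).
top flange: A = 55 × 10 = 550.00, centroid at (-11.50, 137.00).
ΣA = 5170.00 mm², ΣAx̄ = 239415.00 mm³, ΣAȳ = 242330.00 mm³.
x̄ = 239415.00/5170.00 = 46.31 mm; ȳ = 242330.00/5170.00 = 46.87 mm.

x̄ = 46.31 mm, ȳ = 46.87 mm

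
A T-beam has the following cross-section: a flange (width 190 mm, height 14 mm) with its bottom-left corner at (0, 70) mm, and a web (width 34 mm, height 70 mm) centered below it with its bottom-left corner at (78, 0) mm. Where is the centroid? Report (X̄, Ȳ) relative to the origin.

web: A = 34 × 70 = 2380.00, centroid at (95.00, 35.00).
flange: A = 190 × 14 = 2660.00, centroid at (95.00, 77.00).
ΣA = 5040.00 mm²
ΣAX̄ = (2380.00)(95.00) + (2660.00)(95.00) = 478800.00 mm³
ΣAȲ = (2380.00)(35.00) + (2660.00)(77.00) = 288120.00 mm³
X̄ = 478800.00 / 5040.00 = 95.00 mm
Ȳ = 288120.00 / 5040.00 = 57.17 mm

X̄ = 95.00 mm, Ȳ = 57.17 mm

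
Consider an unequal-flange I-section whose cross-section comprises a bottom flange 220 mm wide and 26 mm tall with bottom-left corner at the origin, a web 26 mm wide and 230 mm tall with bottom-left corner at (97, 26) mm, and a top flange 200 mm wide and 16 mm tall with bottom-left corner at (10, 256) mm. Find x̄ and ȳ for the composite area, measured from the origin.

x̄ = 110.00 mm, ȳ = 118.28 mm

bottom flange: A = 220 × 26 = 5720.00, centroid at (110.00, 13.00).
web: A = 26 × 230 = 5980.00, centroid at (110.00, 141.00).
top flange: A = 200 × 16 = 3200.00, centroid at (110.00, 264.00).
ΣA = 14900.00 mm²
ΣAx̄ = (5720.00)(110.00) + (5980.00)(110.00) + (3200.00)(110.00) = 1639000.00 mm³
ΣAȳ = (5720.00)(13.00) + (5980.00)(141.00) + (3200.00)(264.00) = 1762340.00 mm³
x̄ = 1639000.00 / 14900.00 = 110.00 mm
ȳ = 1762340.00 / 14900.00 = 118.28 mm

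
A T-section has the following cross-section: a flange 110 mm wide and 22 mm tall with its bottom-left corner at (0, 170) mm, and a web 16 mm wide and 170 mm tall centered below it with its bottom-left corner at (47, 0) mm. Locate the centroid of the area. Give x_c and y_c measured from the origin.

web: A = 16 × 170 = 2720.00, centroid at (55.00, 85.00).
flange: A = 110 × 22 = 2420.00, centroid at (55.00, 181.00).
ΣA = 5140.00 mm²
ΣAx_c = (2720.00)(55.00) + (2420.00)(55.00) = 282700.00 mm³
ΣAy_c = (2720.00)(85.00) + (2420.00)(181.00) = 669220.00 mm³
x_c = 282700.00 / 5140.00 = 55.00 mm
y_c = 669220.00 / 5140.00 = 130.20 mm

x_c = 55.00 mm, y_c = 130.20 mm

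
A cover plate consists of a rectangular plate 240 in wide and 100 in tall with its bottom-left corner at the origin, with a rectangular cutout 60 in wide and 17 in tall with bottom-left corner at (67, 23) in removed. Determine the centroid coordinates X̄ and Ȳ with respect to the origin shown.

X̄ = 121.02 in, Ȳ = 50.82 in

Part | A | x̄ᵢ | ȳᵢ | A·x̄ᵢ | A·ȳᵢ
plate | 24000.00 | 120.00 | 50.00 | 2880000.00 | 1200000.00
hole | -1020.00 | 97.00 | 31.50 | -98940.00 | -32130.00
Σ | 22980.00 |  |  | 2781060.00 | 1167870.00
X̄ = 2781060.00 / 22980.00 = 121.02 in
Ȳ = 1167870.00 / 22980.00 = 50.82 in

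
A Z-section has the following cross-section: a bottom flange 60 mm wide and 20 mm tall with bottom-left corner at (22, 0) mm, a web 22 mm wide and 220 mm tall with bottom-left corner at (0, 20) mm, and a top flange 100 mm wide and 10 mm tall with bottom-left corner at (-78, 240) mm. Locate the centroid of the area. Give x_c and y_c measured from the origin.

x_c = 12.45 mm, y_c = 125.88 mm

Part | A | x̄ᵢ | ȳᵢ | A·x̄ᵢ | A·ȳᵢ
bottom flange | 1200.00 | 52.00 | 10.00 | 62400.00 | 12000.00
web | 4840.00 | 11.00 | 130.00 | 53240.00 | 629200.00
top flange | 1000.00 | -28.00 | 245.00 | -28000.00 | 245000.00
Σ | 7040.00 |  |  | 87640.00 | 886200.00
x_c = 87640.00 / 7040.00 = 12.45 mm
y_c = 886200.00 / 7040.00 = 125.88 mm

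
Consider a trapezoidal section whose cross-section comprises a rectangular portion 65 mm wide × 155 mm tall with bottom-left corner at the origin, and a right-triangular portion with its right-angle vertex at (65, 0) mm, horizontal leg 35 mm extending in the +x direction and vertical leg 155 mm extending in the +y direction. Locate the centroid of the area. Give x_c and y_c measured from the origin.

x_c = 41.87 mm, y_c = 72.02 mm

rectangular portion: A = 65 × 155 = 10075.00, centroid at (32.50, 77.50).
triangular portion: A = ½·35·155 = 2712.50, centroid at (76.67, 51.67).
ΣA = 12787.50 mm², ΣAx_c = 535395.83 mm³, ΣAy_c = 920958.33 mm³.
x_c = 535395.83/12787.50 = 41.87 mm; y_c = 920958.33/12787.50 = 72.02 mm.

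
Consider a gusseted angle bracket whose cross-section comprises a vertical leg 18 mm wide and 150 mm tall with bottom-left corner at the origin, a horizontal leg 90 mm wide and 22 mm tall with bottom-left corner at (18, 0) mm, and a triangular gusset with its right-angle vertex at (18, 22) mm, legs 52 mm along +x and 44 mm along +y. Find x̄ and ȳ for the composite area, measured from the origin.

vertical leg: A = 18 × 150 = 2700.00, centroid at (9.00, 75.00).
horizontal leg: A = 90 × 22 = 1980.00, centroid at (63.00, 11.00).
gusset: A = ½·52·44 = 1144.00, centroid at (35.33, 36.67).
ΣA = 5824.00 mm²
ΣAx̄ = (2700.00)(9.00) + (1980.00)(63.00) + (1144.00)(35.33) = 189461.33 mm³
ΣAȳ = (2700.00)(75.00) + (1980.00)(11.00) + (1144.00)(36.67) = 266226.67 mm³
x̄ = 189461.33 / 5824.00 = 32.53 mm
ȳ = 266226.67 / 5824.00 = 45.71 mm

x̄ = 32.53 mm, ȳ = 45.71 mm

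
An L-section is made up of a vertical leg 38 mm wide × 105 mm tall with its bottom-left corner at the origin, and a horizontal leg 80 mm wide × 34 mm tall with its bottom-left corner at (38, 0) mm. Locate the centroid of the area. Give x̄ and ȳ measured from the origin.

vertical leg: A = 38 × 105 = 3990.00, centroid at (19.00, 52.50).
horizontal leg: A = 80 × 34 = 2720.00, centroid at (78.00, 17.00).
ΣA = 6710.00 mm², ΣAx̄ = 287970.00 mm³, ΣAȳ = 255715.00 mm³.
x̄ = 287970.00/6710.00 = 42.92 mm; ȳ = 255715.00/6710.00 = 38.11 mm.

x̄ = 42.92 mm, ȳ = 38.11 mm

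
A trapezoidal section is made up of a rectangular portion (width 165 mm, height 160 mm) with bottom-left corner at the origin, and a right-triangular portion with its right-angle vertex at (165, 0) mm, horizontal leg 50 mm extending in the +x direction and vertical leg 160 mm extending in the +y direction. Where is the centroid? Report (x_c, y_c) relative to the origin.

rectangular portion: A = 165 × 160 = 26400.00, centroid at (82.50, 80.00).
triangular portion: A = ½·50·160 = 4000.00, centroid at (181.67, 53.33).
ΣA = 30400.00 mm²
ΣAx_c = (26400.00)(82.50) + (4000.00)(181.67) = 2904666.67 mm³
ΣAy_c = (26400.00)(80.00) + (4000.00)(53.33) = 2325333.33 mm³
x_c = 2904666.67 / 30400.00 = 95.55 mm
y_c = 2325333.33 / 30400.00 = 76.49 mm

x_c = 95.55 mm, y_c = 76.49 mm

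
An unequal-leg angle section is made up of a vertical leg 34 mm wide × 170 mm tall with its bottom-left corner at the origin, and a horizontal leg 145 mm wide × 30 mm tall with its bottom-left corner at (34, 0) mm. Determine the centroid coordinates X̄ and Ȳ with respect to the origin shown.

vertical leg: A = 34 × 170 = 5780.00, centroid at (17.00, 85.00).
horizontal leg: A = 145 × 30 = 4350.00, centroid at (106.50, 15.00).
ΣA = 10130.00 mm²
ΣAX̄ = (5780.00)(17.00) + (4350.00)(106.50) = 561535.00 mm³
ΣAȲ = (5780.00)(85.00) + (4350.00)(15.00) = 556550.00 mm³
X̄ = 561535.00 / 10130.00 = 55.43 mm
Ȳ = 556550.00 / 10130.00 = 54.94 mm

X̄ = 55.43 mm, Ȳ = 54.94 mm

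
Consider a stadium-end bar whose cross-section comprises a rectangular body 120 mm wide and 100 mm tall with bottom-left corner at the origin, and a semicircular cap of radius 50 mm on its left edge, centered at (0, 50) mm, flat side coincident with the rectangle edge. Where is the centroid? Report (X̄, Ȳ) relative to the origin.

rectangular body: A = 120 × 100 = 12000.00, centroid at (60.00, 50.00).
semicircular end: A = ½π·50² = 3926.99, centroid at (-21.22, 50.00).
ΣA = 15926.99 mm²
ΣAX̄ = (12000.00)(60.00) + (3926.99)(-21.22) = 636666.67 mm³
ΣAȲ = (12000.00)(50.00) + (3926.99)(50.00) = 796349.54 mm³
X̄ = 636666.67 / 15926.99 = 39.97 mm
Ȳ = 796349.54 / 15926.99 = 50.00 mm

X̄ = 39.97 mm, Ȳ = 50.00 mm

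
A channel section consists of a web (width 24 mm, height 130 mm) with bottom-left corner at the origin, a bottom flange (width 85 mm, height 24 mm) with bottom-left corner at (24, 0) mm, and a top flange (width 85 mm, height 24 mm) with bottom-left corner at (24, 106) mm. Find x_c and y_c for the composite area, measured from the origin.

web: A = 24 × 130 = 3120.00, centroid at (12.00, 65.00).
bottom flange: A = 85 × 24 = 2040.00, centroid at (66.50, 12.00).
top flange: A = 85 × 24 = 2040.00, centroid at (66.50, 118.00).
ΣA = 7200.00 mm²
ΣAx_c = (3120.00)(12.00) + (2040.00)(66.50) + (2040.00)(66.50) = 308760.00 mm³
ΣAy_c = (3120.00)(65.00) + (2040.00)(12.00) + (2040.00)(118.00) = 468000.00 mm³
x_c = 308760.00 / 7200.00 = 42.88 mm
y_c = 468000.00 / 7200.00 = 65.00 mm

x_c = 42.88 mm, y_c = 65.00 mm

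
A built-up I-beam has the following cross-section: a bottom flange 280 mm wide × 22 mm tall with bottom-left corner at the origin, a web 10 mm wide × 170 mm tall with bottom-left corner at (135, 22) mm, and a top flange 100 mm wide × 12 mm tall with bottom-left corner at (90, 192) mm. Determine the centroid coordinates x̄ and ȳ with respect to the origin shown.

x̄ = 140.00 mm, ȳ = 53.78 mm

Part | A | x̄ᵢ | ȳᵢ | A·x̄ᵢ | A·ȳᵢ
bottom flange | 6160.00 | 140.00 | 11.00 | 862400.00 | 67760.00
web | 1700.00 | 140.00 | 107.00 | 238000.00 | 181900.00
top flange | 1200.00 | 140.00 | 198.00 | 168000.00 | 237600.00
Σ | 9060.00 |  |  | 1268400.00 | 487260.00
x̄ = 1268400.00 / 9060.00 = 140.00 mm
ȳ = 487260.00 / 9060.00 = 53.78 mm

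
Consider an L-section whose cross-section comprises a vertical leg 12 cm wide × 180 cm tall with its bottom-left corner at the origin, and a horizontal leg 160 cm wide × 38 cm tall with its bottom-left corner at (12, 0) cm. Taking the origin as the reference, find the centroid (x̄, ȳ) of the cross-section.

x̄ = 69.46 cm, ȳ = 37.61 cm

vertical leg: A = 12 × 180 = 2160.00, centroid at (6.00, 90.00).
horizontal leg: A = 160 × 38 = 6080.00, centroid at (92.00, 19.00).
ΣA = 8240.00 cm²
ΣAx̄ = (2160.00)(6.00) + (6080.00)(92.00) = 572320.00 cm³
ΣAȳ = (2160.00)(90.00) + (6080.00)(19.00) = 309920.00 cm³
x̄ = 572320.00 / 8240.00 = 69.46 cm
ȳ = 309920.00 / 8240.00 = 37.61 cm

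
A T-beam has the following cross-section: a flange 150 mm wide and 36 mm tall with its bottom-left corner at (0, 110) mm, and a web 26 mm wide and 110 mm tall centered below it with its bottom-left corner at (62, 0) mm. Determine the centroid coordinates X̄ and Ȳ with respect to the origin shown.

X̄ = 75.00 mm, Ȳ = 102.72 mm

Part | A | x̄ᵢ | ȳᵢ | A·x̄ᵢ | A·ȳᵢ
web | 2860.00 | 75.00 | 55.00 | 214500.00 | 157300.00
flange | 5400.00 | 75.00 | 128.00 | 405000.00 | 691200.00
Σ | 8260.00 |  |  | 619500.00 | 848500.00
X̄ = 619500.00 / 8260.00 = 75.00 mm
Ȳ = 848500.00 / 8260.00 = 102.72 mm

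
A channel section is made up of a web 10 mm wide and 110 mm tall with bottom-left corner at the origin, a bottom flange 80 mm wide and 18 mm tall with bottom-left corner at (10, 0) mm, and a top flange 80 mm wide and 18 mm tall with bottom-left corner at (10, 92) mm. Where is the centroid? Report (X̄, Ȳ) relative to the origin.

web: A = 10 × 110 = 1100.00, centroid at (5.00, 55.00).
bottom flange: A = 80 × 18 = 1440.00, centroid at (50.00, 9.00).
top flange: A = 80 × 18 = 1440.00, centroid at (50.00, 101.00).
ΣA = 3980.00 mm²
ΣAX̄ = (1100.00)(5.00) + (1440.00)(50.00) + (1440.00)(50.00) = 149500.00 mm³
ΣAȲ = (1100.00)(55.00) + (1440.00)(9.00) + (1440.00)(101.00) = 218900.00 mm³
X̄ = 149500.00 / 3980.00 = 37.56 mm
Ȳ = 218900.00 / 3980.00 = 55.00 mm

X̄ = 37.56 mm, Ȳ = 55.00 mm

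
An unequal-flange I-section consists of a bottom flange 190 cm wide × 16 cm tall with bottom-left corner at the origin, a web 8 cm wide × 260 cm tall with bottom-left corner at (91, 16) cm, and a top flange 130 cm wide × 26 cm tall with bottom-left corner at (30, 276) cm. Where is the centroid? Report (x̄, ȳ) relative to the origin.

bottom flange: A = 190 × 16 = 3040.00, centroid at (95.00, 8.00).
web: A = 8 × 260 = 2080.00, centroid at (95.00, 146.00).
top flange: A = 130 × 26 = 3380.00, centroid at (95.00, 289.00).
ΣA = 8500.00 cm²
ΣAx̄ = (3040.00)(95.00) + (2080.00)(95.00) + (3380.00)(95.00) = 807500.00 cm³
ΣAȳ = (3040.00)(8.00) + (2080.00)(146.00) + (3380.00)(289.00) = 1304820.00 cm³
x̄ = 807500.00 / 8500.00 = 95.00 cm
ȳ = 1304820.00 / 8500.00 = 153.51 cm

x̄ = 95.00 cm, ȳ = 153.51 cm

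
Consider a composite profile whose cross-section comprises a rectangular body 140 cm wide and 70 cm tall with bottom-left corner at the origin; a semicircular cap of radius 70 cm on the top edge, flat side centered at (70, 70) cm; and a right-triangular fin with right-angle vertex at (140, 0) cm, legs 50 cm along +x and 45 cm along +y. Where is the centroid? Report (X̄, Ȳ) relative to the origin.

X̄ = 75.24 cm, Ȳ = 60.54 cm

rectangular body: A = 140 × 70 = 9800.00, centroid at (70.00, 35.00).
semicircular top: A = ½π·70² = 7696.90, centroid at (70.00, 99.71).
triangular fin: A = ½·50·45 = 1125.00, centroid at (156.67, 15.00).
ΣA = 18621.90 cm², ΣAX̄ = 1401033.14 cm³, ΣAȲ = 1127324.81 cm³.
X̄ = 1401033.14/18621.90 = 75.24 cm; Ȳ = 1127324.81/18621.90 = 60.54 cm.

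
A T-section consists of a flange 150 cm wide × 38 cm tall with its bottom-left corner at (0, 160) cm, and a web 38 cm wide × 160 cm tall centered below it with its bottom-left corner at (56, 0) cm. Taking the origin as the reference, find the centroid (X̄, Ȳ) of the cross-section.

Part | A | x̄ᵢ | ȳᵢ | A·x̄ᵢ | A·ȳᵢ
web | 6080.00 | 75.00 | 80.00 | 456000.00 | 486400.00
flange | 5700.00 | 75.00 | 179.00 | 427500.00 | 1020300.00
Σ | 11780.00 |  |  | 883500.00 | 1506700.00
X̄ = 883500.00 / 11780.00 = 75.00 cm
Ȳ = 1506700.00 / 11780.00 = 127.90 cm

X̄ = 75.00 cm, Ȳ = 127.90 cm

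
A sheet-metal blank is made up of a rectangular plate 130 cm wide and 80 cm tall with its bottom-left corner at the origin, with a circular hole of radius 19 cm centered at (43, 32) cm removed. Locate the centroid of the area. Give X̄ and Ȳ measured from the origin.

X̄ = 67.69 cm, Ȳ = 40.98 cm

plate: A = 130 × 80 = 10400.00, centroid at (65.00, 40.00).
hole: A = −π·19² = -1134.11, centroid at (43.00, 32.00).
ΣA = 9265.89 cm², ΣAX̄ = 627233.06 cm³, ΣAȲ = 379708.32 cm³.
X̄ = 627233.06/9265.89 = 67.69 cm; Ȳ = 379708.32/9265.89 = 40.98 cm.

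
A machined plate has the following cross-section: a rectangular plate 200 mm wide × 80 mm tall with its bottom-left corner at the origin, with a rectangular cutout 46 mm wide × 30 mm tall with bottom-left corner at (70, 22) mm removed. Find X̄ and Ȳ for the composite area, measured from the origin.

X̄ = 100.66 mm, Ȳ = 40.28 mm

Part | A | x̄ᵢ | ȳᵢ | A·x̄ᵢ | A·ȳᵢ
plate | 16000.00 | 100.00 | 40.00 | 1600000.00 | 640000.00
hole | -1380.00 | 93.00 | 37.00 | -128340.00 | -51060.00
Σ | 14620.00 |  |  | 1471660.00 | 588940.00
X̄ = 1471660.00 / 14620.00 = 100.66 mm
Ȳ = 588940.00 / 14620.00 = 40.28 mm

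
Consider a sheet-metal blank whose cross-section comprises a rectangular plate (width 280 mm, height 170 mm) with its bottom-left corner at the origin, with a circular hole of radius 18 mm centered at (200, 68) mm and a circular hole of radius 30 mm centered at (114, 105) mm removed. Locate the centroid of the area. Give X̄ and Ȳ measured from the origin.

X̄ = 140.28 mm, Ȳ = 84.10 mm

plate: A = 280 × 170 = 47600.00, centroid at (140.00, 85.00).
hole 1: A = −π·18² = -1017.88, centroid at (200.00, 68.00).
hole 2: A = −π·30² = -2827.43, centroid at (114.00, 105.00).
ΣA = 43754.69 mm², ΣAX̄ = 6138097.39 mm³, ΣAȲ = 3679903.92 mm³.
X̄ = 6138097.39/43754.69 = 140.28 mm; Ȳ = 3679903.92/43754.69 = 84.10 mm.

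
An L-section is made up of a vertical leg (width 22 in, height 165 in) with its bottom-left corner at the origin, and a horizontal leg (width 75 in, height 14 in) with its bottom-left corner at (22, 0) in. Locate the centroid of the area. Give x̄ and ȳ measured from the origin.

x̄ = 21.88 in, ȳ = 65.56 in

vertical leg: A = 22 × 165 = 3630.00, centroid at (11.00, 82.50).
horizontal leg: A = 75 × 14 = 1050.00, centroid at (59.50, 7.00).
ΣA = 4680.00 in², ΣAx̄ = 102405.00 in³, ΣAȳ = 306825.00 in³.
x̄ = 102405.00/4680.00 = 21.88 in; ȳ = 306825.00/4680.00 = 65.56 in.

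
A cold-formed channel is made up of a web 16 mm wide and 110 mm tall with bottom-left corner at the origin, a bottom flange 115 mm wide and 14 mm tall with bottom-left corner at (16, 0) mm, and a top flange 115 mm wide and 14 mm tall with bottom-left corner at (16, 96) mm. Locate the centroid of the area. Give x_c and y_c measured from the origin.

Part | A | x̄ᵢ | ȳᵢ | A·x̄ᵢ | A·ȳᵢ
web | 1760.00 | 8.00 | 55.00 | 14080.00 | 96800.00
bottom flange | 1610.00 | 73.50 | 7.00 | 118335.00 | 11270.00
top flange | 1610.00 | 73.50 | 103.00 | 118335.00 | 165830.00
Σ | 4980.00 |  |  | 250750.00 | 273900.00
x_c = 250750.00 / 4980.00 = 50.35 mm
y_c = 273900.00 / 4980.00 = 55.00 mm

x_c = 50.35 mm, y_c = 55.00 mm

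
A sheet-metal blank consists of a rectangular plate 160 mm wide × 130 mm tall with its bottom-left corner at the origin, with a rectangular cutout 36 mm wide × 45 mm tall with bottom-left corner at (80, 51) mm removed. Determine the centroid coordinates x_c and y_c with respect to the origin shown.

plate: A = 160 × 130 = 20800.00, centroid at (80.00, 65.00).
hole: A = −(36 × 45) = -1620.00, centroid at (98.00, 73.50).
ΣA = 19180.00 mm², ΣAx_c = 1505240.00 mm³, ΣAy_c = 1232930.00 mm³.
x_c = 1505240.00/19180.00 = 78.48 mm; y_c = 1232930.00/19180.00 = 64.28 mm.

x_c = 78.48 mm, y_c = 64.28 mm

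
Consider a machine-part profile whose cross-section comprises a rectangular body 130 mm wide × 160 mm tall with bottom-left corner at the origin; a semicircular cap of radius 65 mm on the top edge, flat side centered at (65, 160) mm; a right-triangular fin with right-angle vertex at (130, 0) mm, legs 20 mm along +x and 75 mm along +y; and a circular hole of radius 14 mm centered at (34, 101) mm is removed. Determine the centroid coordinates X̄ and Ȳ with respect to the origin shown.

rectangular body: A = 130 × 160 = 20800.00, centroid at (65.00, 80.00).
semicircular top: A = ½π·65² = 6636.61, centroid at (65.00, 187.59).
triangular fin: A = ½·20·75 = 750.00, centroid at (136.67, 25.00).
hole: A = −π·14² = -615.75, centroid at (34.00, 101.00).
ΣA = 27570.86 mm², ΣAX̄ = 1864944.37 mm³, ΣAȲ = 2865500.68 mm³.
X̄ = 1864944.37/27570.86 = 67.64 mm; Ȳ = 2865500.68/27570.86 = 103.93 mm.

X̄ = 67.64 mm, Ȳ = 103.93 mm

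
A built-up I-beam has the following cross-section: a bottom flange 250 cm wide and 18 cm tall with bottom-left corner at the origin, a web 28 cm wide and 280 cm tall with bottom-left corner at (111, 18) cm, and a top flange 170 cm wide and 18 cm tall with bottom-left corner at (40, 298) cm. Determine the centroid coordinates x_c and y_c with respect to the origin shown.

x_c = 125.00 cm, y_c = 144.07 cm

bottom flange: A = 250 × 18 = 4500.00, centroid at (125.00, 9.00).
web: A = 28 × 280 = 7840.00, centroid at (125.00, 158.00).
top flange: A = 170 × 18 = 3060.00, centroid at (125.00, 307.00).
ΣA = 15400.00 cm², ΣAx_c = 1925000.00 cm³, ΣAy_c = 2218640.00 cm³.
x_c = 1925000.00/15400.00 = 125.00 cm; y_c = 2218640.00/15400.00 = 144.07 cm.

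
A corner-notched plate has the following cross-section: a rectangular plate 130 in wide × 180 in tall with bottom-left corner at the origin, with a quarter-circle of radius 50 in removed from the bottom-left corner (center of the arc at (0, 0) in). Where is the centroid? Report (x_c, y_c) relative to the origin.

x_c = 69.01 in, y_c = 96.30 in

plate: A = 130 × 180 = 23400.00, centroid at (65.00, 90.00).
removed quarter-circle: A = −¼π·50² = -1963.50, centroid at (21.22, 21.22).
ΣA = 21436.50 in², ΣAx_c = 1479333.33 in³, ΣAy_c = 2064333.33 in³.
x_c = 1479333.33/21436.50 = 69.01 in; y_c = 2064333.33/21436.50 = 96.30 in.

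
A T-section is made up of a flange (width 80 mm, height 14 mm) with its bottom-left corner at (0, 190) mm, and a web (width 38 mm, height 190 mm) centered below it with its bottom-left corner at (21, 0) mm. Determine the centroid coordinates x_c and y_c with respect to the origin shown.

x_c = 40.00 mm, y_c = 108.70 mm

web: A = 38 × 190 = 7220.00, centroid at (40.00, 95.00).
flange: A = 80 × 14 = 1120.00, centroid at (40.00, 197.00).
ΣA = 8340.00 mm², ΣAx_c = 333600.00 mm³, ΣAy_c = 906540.00 mm³.
x_c = 333600.00/8340.00 = 40.00 mm; y_c = 906540.00/8340.00 = 108.70 mm.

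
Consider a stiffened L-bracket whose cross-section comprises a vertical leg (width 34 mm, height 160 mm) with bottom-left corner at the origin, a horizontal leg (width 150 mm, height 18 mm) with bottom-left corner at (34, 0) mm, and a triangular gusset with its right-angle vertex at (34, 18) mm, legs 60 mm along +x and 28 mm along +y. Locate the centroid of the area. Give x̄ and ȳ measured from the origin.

Part | A | x̄ᵢ | ȳᵢ | A·x̄ᵢ | A·ȳᵢ
vertical leg | 5440.00 | 17.00 | 80.00 | 92480.00 | 435200.00
horizontal leg | 2700.00 | 109.00 | 9.00 | 294300.00 | 24300.00
gusset | 840.00 | 54.00 | 27.33 | 45360.00 | 22960.00
Σ | 8980.00 |  |  | 432140.00 | 482460.00
x̄ = 432140.00 / 8980.00 = 48.12 mm
ȳ = 482460.00 / 8980.00 = 53.73 mm

x̄ = 48.12 mm, ȳ = 53.73 mm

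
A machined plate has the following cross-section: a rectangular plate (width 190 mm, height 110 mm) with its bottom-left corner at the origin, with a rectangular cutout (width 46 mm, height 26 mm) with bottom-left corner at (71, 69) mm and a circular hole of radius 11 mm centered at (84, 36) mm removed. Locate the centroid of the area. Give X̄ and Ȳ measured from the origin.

plate: A = 190 × 110 = 20900.00, centroid at (95.00, 55.00).
hole 1: A = −(46 × 26) = -1196.00, centroid at (94.00, 82.00).
hole 2: A = −π·11² = -380.13, centroid at (84.00, 36.00).
ΣA = 19323.87 mm², ΣAX̄ = 1841144.85 mm³, ΣAȲ = 1037743.22 mm³.
X̄ = 1841144.85/19323.87 = 95.28 mm; Ȳ = 1037743.22/19323.87 = 53.70 mm.

X̄ = 95.28 mm, Ȳ = 53.70 mm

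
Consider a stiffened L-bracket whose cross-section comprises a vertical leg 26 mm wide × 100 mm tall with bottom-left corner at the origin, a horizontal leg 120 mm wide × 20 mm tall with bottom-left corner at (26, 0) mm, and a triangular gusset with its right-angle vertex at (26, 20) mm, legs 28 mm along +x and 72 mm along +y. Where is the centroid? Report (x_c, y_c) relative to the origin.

x_c = 45.91 mm, y_c = 33.01 mm

vertical leg: A = 26 × 100 = 2600.00, centroid at (13.00, 50.00).
horizontal leg: A = 120 × 20 = 2400.00, centroid at (86.00, 10.00).
gusset: A = ½·28·72 = 1008.00, centroid at (35.33, 44.00).
ΣA = 6008.00 mm², ΣAx_c = 275816.00 mm³, ΣAy_c = 198352.00 mm³.
x_c = 275816.00/6008.00 = 45.91 mm; y_c = 198352.00/6008.00 = 33.01 mm.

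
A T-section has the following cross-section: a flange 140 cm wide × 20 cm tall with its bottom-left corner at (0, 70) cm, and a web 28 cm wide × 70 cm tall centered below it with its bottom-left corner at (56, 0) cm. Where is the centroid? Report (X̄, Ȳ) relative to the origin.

Part | A | x̄ᵢ | ȳᵢ | A·x̄ᵢ | A·ȳᵢ
web | 1960.00 | 70.00 | 35.00 | 137200.00 | 68600.00
flange | 2800.00 | 70.00 | 80.00 | 196000.00 | 224000.00
Σ | 4760.00 |  |  | 333200.00 | 292600.00
X̄ = 333200.00 / 4760.00 = 70.00 cm
Ȳ = 292600.00 / 4760.00 = 61.47 cm

X̄ = 70.00 cm, Ȳ = 61.47 cm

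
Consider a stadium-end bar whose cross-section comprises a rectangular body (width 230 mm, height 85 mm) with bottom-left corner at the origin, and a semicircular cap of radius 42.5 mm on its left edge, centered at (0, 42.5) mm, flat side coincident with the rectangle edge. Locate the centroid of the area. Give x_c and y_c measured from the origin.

x_c = 98.14 mm, y_c = 42.50 mm

rectangular body: A = 230 × 85 = 19550.00, centroid at (115.00, 42.50).
semicircular end: A = ½π·42.5² = 2837.25, centroid at (-18.04, 42.50).
ΣA = 22387.25 mm²
ΣAx_c = (19550.00)(115.00) + (2837.25)(-18.04) = 2197072.92 mm³
ΣAy_c = (19550.00)(42.50) + (2837.25)(42.50) = 951458.16 mm³
x_c = 2197072.92 / 22387.25 = 98.14 mm
y_c = 951458.16 / 22387.25 = 42.50 mm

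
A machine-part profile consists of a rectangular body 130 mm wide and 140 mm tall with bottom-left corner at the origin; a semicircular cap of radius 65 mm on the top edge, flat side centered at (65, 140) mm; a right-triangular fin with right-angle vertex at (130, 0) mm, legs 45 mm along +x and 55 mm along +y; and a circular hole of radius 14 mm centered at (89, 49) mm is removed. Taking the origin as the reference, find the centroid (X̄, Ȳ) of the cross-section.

rectangular body: A = 130 × 140 = 18200.00, centroid at (65.00, 70.00).
semicircular top: A = ½π·65² = 6636.61, centroid at (65.00, 167.59).
triangular fin: A = ½·45·55 = 1237.50, centroid at (145.00, 18.33).
hole: A = −π·14² = -615.75, centroid at (89.00, 49.00).
ΣA = 25458.36 mm², ΣAX̄ = 1739015.50 mm³, ΣAȲ = 2378725.00 mm³.
X̄ = 1739015.50/25458.36 = 68.31 mm; Ȳ = 2378725.00/25458.36 = 93.44 mm.

X̄ = 68.31 mm, Ȳ = 93.44 mm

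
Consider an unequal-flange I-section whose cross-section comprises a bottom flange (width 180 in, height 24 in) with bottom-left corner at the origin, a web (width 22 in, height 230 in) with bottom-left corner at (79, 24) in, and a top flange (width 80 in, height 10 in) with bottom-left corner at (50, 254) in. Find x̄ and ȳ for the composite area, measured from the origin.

x̄ = 90.00 in, ȳ = 94.54 in

bottom flange: A = 180 × 24 = 4320.00, centroid at (90.00, 12.00).
web: A = 22 × 230 = 5060.00, centroid at (90.00, 139.00).
top flange: A = 80 × 10 = 800.00, centroid at (90.00, 259.00).
ΣA = 10180.00 in²
ΣAx̄ = (4320.00)(90.00) + (5060.00)(90.00) + (800.00)(90.00) = 916200.00 in³
ΣAȳ = (4320.00)(12.00) + (5060.00)(139.00) + (800.00)(259.00) = 962380.00 in³
x̄ = 916200.00 / 10180.00 = 90.00 in
ȳ = 962380.00 / 10180.00 = 94.54 in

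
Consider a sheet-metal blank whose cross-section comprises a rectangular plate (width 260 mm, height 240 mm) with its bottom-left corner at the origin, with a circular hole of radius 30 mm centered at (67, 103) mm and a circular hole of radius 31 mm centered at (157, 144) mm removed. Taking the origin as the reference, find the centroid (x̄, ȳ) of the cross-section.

x̄ = 131.71 mm, ȳ = 119.57 mm

plate: A = 260 × 240 = 62400.00, centroid at (130.00, 120.00).
hole 1: A = −π·30² = -2827.43, centroid at (67.00, 103.00).
hole 2: A = −π·31² = -3019.07, centroid at (157.00, 144.00).
ΣA = 56553.50 mm², ΣAx̄ = 7448567.89 mm³, ΣAȳ = 6762028.20 mm³.
x̄ = 7448567.89/56553.50 = 131.71 mm; ȳ = 6762028.20/56553.50 = 119.57 mm.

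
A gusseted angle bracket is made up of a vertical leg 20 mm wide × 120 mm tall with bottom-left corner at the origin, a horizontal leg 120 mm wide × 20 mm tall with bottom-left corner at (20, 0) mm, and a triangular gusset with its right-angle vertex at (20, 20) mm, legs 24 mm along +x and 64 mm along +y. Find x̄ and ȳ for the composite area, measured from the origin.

x̄ = 42.66 mm, ȳ = 35.87 mm

vertical leg: A = 20 × 120 = 2400.00, centroid at (10.00, 60.00).
horizontal leg: A = 120 × 20 = 2400.00, centroid at (80.00, 10.00).
gusset: A = ½·24·64 = 768.00, centroid at (28.00, 41.33).
ΣA = 5568.00 mm², ΣAx̄ = 237504.00 mm³, ΣAȳ = 199744.00 mm³.
x̄ = 237504.00/5568.00 = 42.66 mm; ȳ = 199744.00/5568.00 = 35.87 mm.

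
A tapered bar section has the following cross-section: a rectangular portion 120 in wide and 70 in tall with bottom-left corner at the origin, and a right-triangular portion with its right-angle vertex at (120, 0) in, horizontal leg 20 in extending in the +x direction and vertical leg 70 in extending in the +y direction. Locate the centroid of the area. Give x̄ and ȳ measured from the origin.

x̄ = 65.13 in, ȳ = 34.10 in

rectangular portion: A = 120 × 70 = 8400.00, centroid at (60.00, 35.00).
triangular portion: A = ½·20·70 = 700.00, centroid at (126.67, 23.33).
ΣA = 9100.00 in², ΣAx̄ = 592666.67 in³, ΣAȳ = 310333.33 in³.
x̄ = 592666.67/9100.00 = 65.13 in; ȳ = 310333.33/9100.00 = 34.10 in.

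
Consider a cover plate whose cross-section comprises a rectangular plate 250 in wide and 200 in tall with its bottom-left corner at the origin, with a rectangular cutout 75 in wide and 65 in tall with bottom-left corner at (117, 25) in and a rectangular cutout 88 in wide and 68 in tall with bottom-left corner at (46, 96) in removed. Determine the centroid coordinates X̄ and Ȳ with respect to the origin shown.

X̄ = 126.68 in, Ȳ = 100.71 in

Part | A | x̄ᵢ | ȳᵢ | A·x̄ᵢ | A·ȳᵢ
plate | 50000.00 | 125.00 | 100.00 | 6250000.00 | 5000000.00
hole 1 | -4875.00 | 154.50 | 57.50 | -753187.50 | -280312.50
hole 2 | -5984.00 | 90.00 | 130.00 | -538560.00 | -777920.00
Σ | 39141.00 |  |  | 4958252.50 | 3941767.50
X̄ = 4958252.50 / 39141.00 = 126.68 in
Ȳ = 3941767.50 / 39141.00 = 100.71 in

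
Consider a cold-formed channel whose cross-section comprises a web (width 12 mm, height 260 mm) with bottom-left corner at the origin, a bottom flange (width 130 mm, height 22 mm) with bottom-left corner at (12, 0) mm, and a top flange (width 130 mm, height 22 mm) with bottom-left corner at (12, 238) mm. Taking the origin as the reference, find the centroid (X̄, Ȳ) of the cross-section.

X̄ = 51.94 mm, Ȳ = 130.00 mm

web: A = 12 × 260 = 3120.00, centroid at (6.00, 130.00).
bottom flange: A = 130 × 22 = 2860.00, centroid at (77.00, 11.00).
top flange: A = 130 × 22 = 2860.00, centroid at (77.00, 249.00).
ΣA = 8840.00 mm², ΣAX̄ = 459160.00 mm³, ΣAȲ = 1149200.00 mm³.
X̄ = 459160.00/8840.00 = 51.94 mm; Ȳ = 1149200.00/8840.00 = 130.00 mm.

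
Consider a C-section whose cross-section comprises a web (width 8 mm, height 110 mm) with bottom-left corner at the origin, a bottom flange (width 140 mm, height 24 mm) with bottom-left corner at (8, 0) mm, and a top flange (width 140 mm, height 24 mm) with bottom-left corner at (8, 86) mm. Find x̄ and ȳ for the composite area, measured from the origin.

web: A = 8 × 110 = 880.00, centroid at (4.00, 55.00).
bottom flange: A = 140 × 24 = 3360.00, centroid at (78.00, 12.00).
top flange: A = 140 × 24 = 3360.00, centroid at (78.00, 98.00).
ΣA = 7600.00 mm², ΣAx̄ = 527680.00 mm³, ΣAȳ = 418000.00 mm³.
x̄ = 527680.00/7600.00 = 69.43 mm; ȳ = 418000.00/7600.00 = 55.00 mm.

x̄ = 69.43 mm, ȳ = 55.00 mm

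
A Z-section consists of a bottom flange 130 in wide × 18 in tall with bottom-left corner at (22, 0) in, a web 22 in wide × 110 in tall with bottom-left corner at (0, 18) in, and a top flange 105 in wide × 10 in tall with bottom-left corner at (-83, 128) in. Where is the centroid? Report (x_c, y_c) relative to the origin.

bottom flange: A = 130 × 18 = 2340.00, centroid at (87.00, 9.00).
web: A = 22 × 110 = 2420.00, centroid at (11.00, 73.00).
top flange: A = 105 × 10 = 1050.00, centroid at (-30.50, 133.00).
ΣA = 5810.00 in²
ΣAx_c = (2340.00)(87.00) + (2420.00)(11.00) + (1050.00)(-30.50) = 198175.00 in³
ΣAy_c = (2340.00)(9.00) + (2420.00)(73.00) + (1050.00)(133.00) = 337370.00 in³
x_c = 198175.00 / 5810.00 = 34.11 in
y_c = 337370.00 / 5810.00 = 58.07 in

x_c = 34.11 in, y_c = 58.07 in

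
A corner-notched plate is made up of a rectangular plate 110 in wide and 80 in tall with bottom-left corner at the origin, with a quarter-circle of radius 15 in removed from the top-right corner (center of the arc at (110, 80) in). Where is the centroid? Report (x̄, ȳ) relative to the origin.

x̄ = 54.00 in, ȳ = 39.31 in

plate: A = 110 × 80 = 8800.00, centroid at (55.00, 40.00).
removed quarter-circle: A = −¼π·15² = -176.71, centroid at (103.63, 73.63).
ΣA = 8623.29 in²
ΣAx̄ = (8800.00)(55.00) + (-176.71)(103.63) = 465686.40 in³
ΣAȳ = (8800.00)(40.00) + (-176.71)(73.63) = 338987.83 in³
x̄ = 465686.40 / 8623.29 = 54.00 in
ȳ = 338987.83 / 8623.29 = 39.31 in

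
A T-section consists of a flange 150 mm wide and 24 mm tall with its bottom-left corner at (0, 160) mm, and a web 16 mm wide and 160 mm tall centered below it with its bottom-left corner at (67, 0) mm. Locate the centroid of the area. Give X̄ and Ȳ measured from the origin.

X̄ = 75.00 mm, Ȳ = 133.77 mm

web: A = 16 × 160 = 2560.00, centroid at (75.00, 80.00).
flange: A = 150 × 24 = 3600.00, centroid at (75.00, 172.00).
ΣA = 6160.00 mm², ΣAX̄ = 462000.00 mm³, ΣAȲ = 824000.00 mm³.
X̄ = 462000.00/6160.00 = 75.00 mm; Ȳ = 824000.00/6160.00 = 133.77 mm.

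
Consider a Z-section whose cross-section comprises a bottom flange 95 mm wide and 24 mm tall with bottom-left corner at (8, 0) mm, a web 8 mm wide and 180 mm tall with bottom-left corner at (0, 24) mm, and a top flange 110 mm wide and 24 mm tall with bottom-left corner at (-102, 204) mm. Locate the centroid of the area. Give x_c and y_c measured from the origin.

x_c = 1.29 mm, y_c = 119.77 mm

Part | A | x̄ᵢ | ȳᵢ | A·x̄ᵢ | A·ȳᵢ
bottom flange | 2280.00 | 55.50 | 12.00 | 126540.00 | 27360.00
web | 1440.00 | 4.00 | 114.00 | 5760.00 | 164160.00
top flange | 2640.00 | -47.00 | 216.00 | -124080.00 | 570240.00
Σ | 6360.00 |  |  | 8220.00 | 761760.00
x_c = 8220.00 / 6360.00 = 1.29 mm
y_c = 761760.00 / 6360.00 = 119.77 mm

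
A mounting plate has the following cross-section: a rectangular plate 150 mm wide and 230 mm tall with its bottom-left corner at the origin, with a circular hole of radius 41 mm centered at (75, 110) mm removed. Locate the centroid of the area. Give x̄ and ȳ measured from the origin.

Part | A | x̄ᵢ | ȳᵢ | A·x̄ᵢ | A·ȳᵢ
plate | 34500.00 | 75.00 | 115.00 | 2587500.00 | 3967500.00
hole | -5281.02 | 75.00 | 110.00 | -396076.29 | -580911.90
Σ | 29218.98 |  |  | 2191423.71 | 3386588.10
x̄ = 2191423.71 / 29218.98 = 75.00 mm
ȳ = 3386588.10 / 29218.98 = 115.90 mm

x̄ = 75.00 mm, ȳ = 115.90 mm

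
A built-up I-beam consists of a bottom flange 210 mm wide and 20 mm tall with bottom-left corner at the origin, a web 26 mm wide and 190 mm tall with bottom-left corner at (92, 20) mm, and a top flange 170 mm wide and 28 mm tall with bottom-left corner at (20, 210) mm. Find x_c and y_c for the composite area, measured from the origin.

x_c = 105.00 mm, y_c = 120.60 mm

bottom flange: A = 210 × 20 = 4200.00, centroid at (105.00, 10.00).
web: A = 26 × 190 = 4940.00, centroid at (105.00, 115.00).
top flange: A = 170 × 28 = 4760.00, centroid at (105.00, 224.00).
ΣA = 13900.00 mm², ΣAx_c = 1459500.00 mm³, ΣAy_c = 1676340.00 mm³.
x_c = 1459500.00/13900.00 = 105.00 mm; y_c = 1676340.00/13900.00 = 120.60 mm.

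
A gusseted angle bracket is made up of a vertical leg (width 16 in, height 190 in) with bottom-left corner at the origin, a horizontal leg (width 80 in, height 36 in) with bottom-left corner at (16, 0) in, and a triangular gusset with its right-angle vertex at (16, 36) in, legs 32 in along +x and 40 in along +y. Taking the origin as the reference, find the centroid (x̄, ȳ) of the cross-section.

vertical leg: A = 16 × 190 = 3040.00, centroid at (8.00, 95.00).
horizontal leg: A = 80 × 36 = 2880.00, centroid at (56.00, 18.00).
gusset: A = ½·32·40 = 640.00, centroid at (26.67, 49.33).
ΣA = 6560.00 in², ΣAx̄ = 202666.67 in³, ΣAȳ = 372213.33 in³.
x̄ = 202666.67/6560.00 = 30.89 in; ȳ = 372213.33/6560.00 = 56.74 in.

x̄ = 30.89 in, ȳ = 56.74 in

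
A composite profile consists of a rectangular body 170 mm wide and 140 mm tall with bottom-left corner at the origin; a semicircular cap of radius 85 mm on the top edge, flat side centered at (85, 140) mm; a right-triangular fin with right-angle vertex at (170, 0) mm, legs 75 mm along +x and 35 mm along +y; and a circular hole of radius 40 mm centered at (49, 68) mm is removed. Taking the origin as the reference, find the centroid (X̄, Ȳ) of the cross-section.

X̄ = 95.35 mm, Ȳ = 106.18 mm

Part | A | x̄ᵢ | ȳᵢ | A·x̄ᵢ | A·ȳᵢ
rectangular body | 23800.00 | 85.00 | 70.00 | 2023000.00 | 1666000.00
semicircular top | 11349.00 | 85.00 | 176.08 | 964665.29 | 1998277.15
triangular fin | 1312.50 | 195.00 | 11.67 | 255937.50 | 15312.50
hole | -5026.55 | 49.00 | 68.00 | -246300.86 | -341805.28
Σ | 31434.96 |  |  | 2997301.93 | 3337784.37
X̄ = 2997301.93 / 31434.96 = 95.35 mm
Ȳ = 3337784.37 / 31434.96 = 106.18 mm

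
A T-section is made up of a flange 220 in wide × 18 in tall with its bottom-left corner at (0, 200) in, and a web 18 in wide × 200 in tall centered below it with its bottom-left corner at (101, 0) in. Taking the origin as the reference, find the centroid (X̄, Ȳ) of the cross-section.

web: A = 18 × 200 = 3600.00, centroid at (110.00, 100.00).
flange: A = 220 × 18 = 3960.00, centroid at (110.00, 209.00).
ΣA = 7560.00 in², ΣAX̄ = 831600.00 in³, ΣAȲ = 1187640.00 in³.
X̄ = 831600.00/7560.00 = 110.00 in; Ȳ = 1187640.00/7560.00 = 157.10 in.

X̄ = 110.00 in, Ȳ = 157.10 in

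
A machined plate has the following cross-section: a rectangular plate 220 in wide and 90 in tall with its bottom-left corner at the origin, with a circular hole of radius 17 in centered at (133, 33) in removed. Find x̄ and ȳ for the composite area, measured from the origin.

x̄ = 108.89 in, ȳ = 45.58 in

Part | A | x̄ᵢ | ȳᵢ | A·x̄ᵢ | A·ȳᵢ
plate | 19800.00 | 110.00 | 45.00 | 2178000.00 | 891000.00
hole | -907.92 | 133.00 | 33.00 | -120753.40 | -29961.37
Σ | 18892.08 |  |  | 2057246.60 | 861038.63
x̄ = 2057246.60 / 18892.08 = 108.89 in
ȳ = 861038.63 / 18892.08 = 45.58 in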